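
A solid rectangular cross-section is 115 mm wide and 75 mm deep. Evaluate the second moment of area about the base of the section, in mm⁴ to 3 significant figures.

The section: 115 × 75, A = 8 625 mm², y = 37.5 mm, Ī = 4 042 969 mm⁴.
Transfer it to a horizontal axis along the bottom face using Ī + A·d² with d = y − 0:
  the section: d = 37.5 mm → contributes +16 171 875 mm⁴
Total I = 16 171 875 mm⁴.

I_base ≈ 1.62 × 10⁷ mm⁴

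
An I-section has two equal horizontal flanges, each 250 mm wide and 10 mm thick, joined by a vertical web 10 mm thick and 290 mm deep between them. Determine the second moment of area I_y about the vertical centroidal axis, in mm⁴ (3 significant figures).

I_y ≈ 2.61 × 10⁷ mm⁴

Treat the section as a set of non-overlapping primitives; coordinates are from the bounding-box lower-left.
Bottom flange: 250 × 10, A = 2 500 mm², x = 125 mm, Ī = 13 020 833 mm⁴.
Web: 10 × 290, A = 2 900 mm², x = 125 mm, Ī = 24 167 mm⁴.
Top flange: 250 × 10, A = 2 500 mm², x = 125 mm, Ī = 13 020 833 mm⁴.
By symmetry the centroid is at mid-width, x̄ = 125 mm.
All pieces are centred on the vertical centroidal axis, so I = ΣĪ = 26 065 833 mm⁴.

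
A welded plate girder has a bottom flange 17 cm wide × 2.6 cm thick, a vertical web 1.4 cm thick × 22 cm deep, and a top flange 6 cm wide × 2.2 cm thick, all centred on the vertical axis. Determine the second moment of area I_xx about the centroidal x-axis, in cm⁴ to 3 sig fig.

I_xx ≈ 8220 cm⁴

Split into non-overlapping primitives; take the origin at the lower-left of the bounding box.
Bottom plate: 17 × 2.6, A = 44.2 cm², y = 1.3 cm, Ī = 24.899 cm⁴.
Web plate: 1.4 × 22, A = 30.8 cm², y = 13.6 cm, Ī = 1242.3 cm⁴.
Top plate: 6 × 2.2, A = 13.2 cm², y = 25.7 cm, Ī = 5.324 cm⁴.
Centroid: ȳ = ΣA·y / ΣA = 9.2469 cm.
Transfer each piece to the centroidal x-axis using Ī + A·d² with d = y − 9.2469:
  bottom plate: d = -7.9469 cm → contributes +2816.3 cm⁴
  web plate: d = 4.3531 cm → contributes +1825.9 cm⁴
  top plate: d = 16.453 cm → contributes +3578.6 cm⁴
Total I = 8220.8 cm⁴.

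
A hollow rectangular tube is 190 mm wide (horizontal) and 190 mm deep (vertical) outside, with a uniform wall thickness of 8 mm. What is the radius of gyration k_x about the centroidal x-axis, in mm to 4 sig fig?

k_x ≈ 74.37 mm

Split into non-overlapping primitives; take the origin at the lower-left of the bounding box.
Outer rectangle: 190 × 190, A = 36 100 mm², y = 95 mm, Ī = 108 600 833 mm⁴.
Inner void (subtracted): 174 × 174, A = 30 276 mm², y = 95 mm, Ī = 76 386 348 mm⁴.
By symmetry the centroid is at mid-height, ȳ = 95 mm.
All pieces are centred on the centroidal x-axis, so I = ΣĪ (holes subtracted) = 32 214 485 mm⁴.
Radius of gyration: k = √(I/A) = √(32 214 485 / 5 824) = 74.3729 mm.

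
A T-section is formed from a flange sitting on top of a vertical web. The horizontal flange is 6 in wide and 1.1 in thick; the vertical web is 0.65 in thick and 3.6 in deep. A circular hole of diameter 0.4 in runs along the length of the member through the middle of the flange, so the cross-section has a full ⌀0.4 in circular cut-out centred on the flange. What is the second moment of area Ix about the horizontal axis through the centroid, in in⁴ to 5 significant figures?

Break the section into simple shapes (no overlaps), measuring from the bottom-left corner of the bounding box.
Flange: 6 × 1.1, A = 6.6 in², y = 4.15 in, Ī = 0.6655 in⁴.
Web: 0.65 × 3.6, A = 2.34 in², y = 1.8 in, Ī = 2.5272 in⁴.
Hole (subtracted): ⌀0.4, A = 0.1256637 in², y = 4.15 in, Ī = 0.001256637 in⁴.
Centroid: ȳ = ΣA·y / ΣA = 3.52613 in.
Transfer each piece to the horizontal axis through the centroid using Ī + A·d² with d = y − 3.52613:
  flange: d = 0.62387 in → contributes +3.234311 in⁴
  web: d = -1.72613 in → contributes +9.499288 in⁴
  hole: d = 0.62387 in → contributes −0.05016668 in⁴
Total I = 12.68343 in⁴.

Ix ≈ 12.683 in⁴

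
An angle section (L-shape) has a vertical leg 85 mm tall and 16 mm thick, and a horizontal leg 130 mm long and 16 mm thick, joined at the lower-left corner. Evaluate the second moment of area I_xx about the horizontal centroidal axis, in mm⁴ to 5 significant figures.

Decompose the section into non-overlapping parts with the origin at the bottom-left of its bounding rectangle.
Vertical leg: 16 × 85, A = 1 360 mm², y = 42.5 mm, Ī = 818833.3 mm⁴.
Horizontal leg (remainder): 114 × 16, A = 1 824 mm², y = 8 mm, Ī = 38 912 mm⁴.
Centroid: ȳ = ΣA·y / ΣA = 22.73618 mm.
Transfer each piece to the horizontal centroidal axis using Ī + A·d² with d = y − 22.73618:
  vertical leg: d = 19.76382 mm → contributes +1 350 061 mm⁴
  horizontal leg (remainder): d = -14.73618 mm → contributes +435002.8 mm⁴
Total I = 1 785 064 mm⁴.

I_xx ≈ 1.7851 × 10⁶ mm⁴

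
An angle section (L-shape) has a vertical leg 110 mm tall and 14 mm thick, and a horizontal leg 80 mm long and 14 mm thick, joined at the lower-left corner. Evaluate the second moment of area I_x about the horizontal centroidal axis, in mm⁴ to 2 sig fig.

Split into non-overlapping primitives; take the origin at the lower-left of the bounding box.
Vertical leg: 14 × 110, A = 1 540 mm², y = 55 mm, Ī = 1 552 833 mm⁴.
Horizontal leg (remainder): 66 × 14, A = 924 mm², y = 7 mm, Ī = 15 092 mm⁴.
Centroid: ȳ = ΣA·y / ΣA = 37 mm.
Transfer each piece to the horizontal centroidal axis using Ī + A·d² with d = y − 37:
  vertical leg: d = 18 mm → contributes +2 051 793 mm⁴
  horizontal leg (remainder): d = -30 mm → contributes +846 692 mm⁴
Total I = 2 898 485 mm⁴.

I_x ≈ 2.9 × 10⁶ mm⁴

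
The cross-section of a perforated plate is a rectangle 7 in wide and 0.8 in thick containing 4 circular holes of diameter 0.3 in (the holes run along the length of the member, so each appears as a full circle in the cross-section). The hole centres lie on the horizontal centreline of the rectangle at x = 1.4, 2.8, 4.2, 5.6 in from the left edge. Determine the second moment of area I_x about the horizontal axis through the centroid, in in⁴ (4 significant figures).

Treat the section as a set of non-overlapping primitives; coordinates are from the bounding-box lower-left.
Plate: 7 × 0.8, A = 5.6 in², y = 0.4 in, Ī = 0.298667 in⁴.
Hole 1 (subtracted): ⌀0.3, A = 0.0706858 in², y = 0.4 in, Ī = 0.000397608 in⁴.
Hole 2 (subtracted): ⌀0.3, A = 0.0706858 in², y = 0.4 in, Ī = 0.000397608 in⁴.
Hole 3 (subtracted): ⌀0.3, A = 0.0706858 in², y = 0.4 in, Ī = 0.000397608 in⁴.
Hole 4 (subtracted): ⌀0.3, A = 0.0706858 in², y = 0.4 in, Ī = 0.000397608 in⁴.
By symmetry the centroid is at mid-height, ȳ = 0.4 in.
All pieces are centred on the horizontal axis through the centroid, so I = ΣĪ (holes subtracted) = 0.297076 in⁴.

I_x ≈ 0.2971 in⁴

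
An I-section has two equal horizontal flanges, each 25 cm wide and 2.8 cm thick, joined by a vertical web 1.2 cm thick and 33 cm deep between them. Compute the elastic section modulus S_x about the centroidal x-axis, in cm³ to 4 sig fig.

S_x ≈ 2515 cm³

Treat the section as a set of non-overlapping primitives; coordinates are from the bounding-box lower-left.
Bottom flange: 25 × 2.8, A = 70 cm², y = 1.4 cm, Ī = 45.7333 cm⁴.
Web: 1.2 × 33, A = 39.6 cm², y = 19.3 cm, Ī = 3593.7 cm⁴.
Top flange: 25 × 2.8, A = 70 cm², y = 37.2 cm, Ī = 45.7333 cm⁴.
By symmetry the centroid is at mid-height, ȳ = 19.3 cm.
Transfer each piece to the centroidal x-axis using Ī + A·d² with d = y − 19.3:
  bottom flange: d = -17.9 cm → contributes +22474.4 cm⁴
  web: d = 0 cm → contributes +3593.7 cm⁴
  top flange: d = 17.9 cm → contributes +22474.4 cm⁴
Total I = 48542.6 cm⁴.
Extreme fibre distance c = 19.3 cm; S = I/c = 2515.16 cm³.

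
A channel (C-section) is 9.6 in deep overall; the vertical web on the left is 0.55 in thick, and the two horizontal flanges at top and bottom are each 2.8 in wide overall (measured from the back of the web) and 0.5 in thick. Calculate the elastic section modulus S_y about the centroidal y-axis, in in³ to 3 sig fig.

Break the section into simple shapes (no overlaps), measuring from the bottom-left corner of the bounding box.
Web: 0.55 × 9.6, A = 5.28 in², x = 0.275 in, Ī = 0.1331 in⁴.
Top flange (beyond web): 2.25 × 0.5, A = 1.125 in², x = 1.675 in, Ī = 0.47461 in⁴.
Bottom flange (beyond web): 2.25 × 0.5, A = 1.125 in², x = 1.675 in, Ī = 0.47461 in⁴.
Centroid: x̄ = ΣA·x / ΣA = 0.69333 in.
Transfer each piece to the centroidal y-axis using Ī + A·d² with d = x − 0.69333:
  web: d = -0.41833 in → contributes +1.0571 in⁴
  top flange (beyond web): d = 0.98167 in → contributes +1.5588 in⁴
  bottom flange (beyond web): d = 0.98167 in → contributes +1.5588 in⁴
Total I = 4.1746 in⁴.
Extreme fibre distance c = 2.1067 in; S = I/c = 1.9816 in³.

S_y ≈ 1.98 in³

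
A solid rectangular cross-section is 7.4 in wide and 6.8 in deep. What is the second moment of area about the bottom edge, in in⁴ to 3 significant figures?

The section: 7.4 × 6.8, A = 50.32 in², y = 3.4 in, Ī = 193.9 in⁴.
Transfer it to a horizontal axis along the bottom face using Ī + A·d² with d = y − 0:
  the section: d = 3.4 in → contributes +775.6 in⁴
Total I = 775.6 in⁴.

I_base ≈ 776 in⁴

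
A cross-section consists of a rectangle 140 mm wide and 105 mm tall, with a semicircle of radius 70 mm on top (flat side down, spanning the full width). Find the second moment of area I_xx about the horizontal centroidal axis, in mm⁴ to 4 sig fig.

Split into non-overlapping primitives; take the origin at the lower-left of the bounding box.
Rectangular body: 140 × 105, A = 14 700 mm², y = 52.5 mm, Ī = 13 505 625 mm⁴.
Semicircular cap: semicircle r = 70, A = 7696.9 mm², y = 134.709 mm, Ī = 2 635 265 mm⁴.
Centroid: ȳ = ΣA·y / ΣA = 80.7519 mm.
Transfer each piece to the horizontal centroidal axis using Ī + A·d² with d = y − 80.7519:
  rectangular body: d = -28.2519 mm → contributes +25 238 684 mm⁴
  semicircular cap: d = 53.9571 mm → contributes +25 043 757 mm⁴
Total I = 50 282 441 mm⁴.

I_xx ≈ 5.028 × 10⁷ mm⁴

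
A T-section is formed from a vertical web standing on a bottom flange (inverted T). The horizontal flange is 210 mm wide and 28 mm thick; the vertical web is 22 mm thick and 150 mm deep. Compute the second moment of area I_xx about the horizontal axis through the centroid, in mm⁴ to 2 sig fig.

I_xx ≈ 2.3 × 10⁷ mm⁴

Break the section into simple shapes (no overlaps), measuring from the bottom-left corner of the bounding box.
Flange: 210 × 28, A = 5 880 mm², y = 14 mm, Ī = 384 160 mm⁴.
Web: 22 × 150, A = 3 300 mm², y = 103 mm, Ī = 6 187 500 mm⁴.
Centroid: ȳ = ΣA·y / ΣA = 45.99 mm.
Transfer each piece to the horizontal axis through the centroid using Ī + A·d² with d = y − 45.99:
  flange: d = -31.99 mm → contributes +6 402 821 mm⁴
  web: d = 57.01 mm → contributes +16 911 659 mm⁴
Total I = 23 314 480 mm⁴.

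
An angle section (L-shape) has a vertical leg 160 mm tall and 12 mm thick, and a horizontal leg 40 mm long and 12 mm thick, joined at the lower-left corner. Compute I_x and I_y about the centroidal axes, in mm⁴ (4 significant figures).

I_x ≈ 5.666 × 10⁶ mm⁴, I_y ≈ 1.594 × 10⁵ mm⁴

Break the section into simple shapes (no overlaps), measuring from the bottom-left corner of the bounding box.
Vertical leg: 12 × 160, A = 1 920 mm², y = 80 mm, Ī = 4 096 000 mm⁴.
Horizontal leg (remainder): 28 × 12, A = 336 mm², y = 6 mm, Ī = 4 032 mm⁴.
Centroid: ȳ = ΣA·y / ΣA = 68.9787 mm.
Transfer each piece to the centroidal x-axis using Ī + A·d² with d = y − 68.9787:
  vertical leg: d = 11.0213 mm → contributes +4 329 220 mm⁴
  horizontal leg (remainder): d = -62.9787 mm → contributes +1 336 715 mm⁴
Total I = 5 665 935 mm⁴.
For the y-axis: x̄ = 8.97872 mm.
Repeating about the centroidal y-axis gives I_y = 159 375 mm⁴.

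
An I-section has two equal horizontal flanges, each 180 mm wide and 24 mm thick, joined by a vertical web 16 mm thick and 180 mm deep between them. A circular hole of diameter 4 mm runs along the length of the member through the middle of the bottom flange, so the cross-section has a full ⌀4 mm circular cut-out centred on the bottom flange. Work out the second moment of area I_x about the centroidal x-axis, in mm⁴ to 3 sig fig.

I_x ≈ 9.80 × 10⁷ mm⁴

Decompose the section into non-overlapping parts with the origin at the bottom-left of its bounding rectangle.
Bottom flange: 180 × 24, A = 4 320 mm², y = 12 mm, Ī = 207 360 mm⁴.
Web: 16 × 180, A = 2 880 mm², y = 114 mm, Ī = 7 776 000 mm⁴.
Top flange: 180 × 24, A = 4 320 mm², y = 216 mm, Ī = 207 360 mm⁴.
Hole (subtracted): ⌀4, A = 12.566 mm², y = 12 mm, Ī = 12.566 mm⁴.
Centroid: ȳ = ΣA·y / ΣA = 114.11 mm.
Transfer each piece to the centroidal x-axis using Ī + A·d² with d = y − 114.11:
  bottom flange: d = -102.11 mm → contributes +45 250 856 mm⁴
  web: d = -0.11139 mm → contributes +7 776 036 mm⁴
  top flange: d = 101.89 mm → contributes +45 054 531 mm⁴
  hole: d = -102.11 mm → contributes −131 039 mm⁴
Total I = 97 950 384 mm⁴.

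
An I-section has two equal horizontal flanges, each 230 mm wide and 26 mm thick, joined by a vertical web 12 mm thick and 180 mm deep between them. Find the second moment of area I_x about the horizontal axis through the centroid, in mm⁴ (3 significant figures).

I_x ≈ 1.33 × 10⁸ mm⁴

Treat the section as a set of non-overlapping primitives; coordinates are from the bounding-box lower-left.
Bottom flange: 230 × 26, A = 5 980 mm², y = 13 mm, Ī = 336 873 mm⁴.
Web: 12 × 180, A = 2 160 mm², y = 116 mm, Ī = 5 832 000 mm⁴.
Top flange: 230 × 26, A = 5 980 mm², y = 219 mm, Ī = 336 873 mm⁴.
By symmetry the centroid is at mid-height, ȳ = 116 mm.
Transfer each piece to the horizontal axis through the centroid using Ī + A·d² with d = y − 116:
  bottom flange: d = -103 mm → contributes +63 778 693 mm⁴
  web: d = 0 mm → contributes +5 832 000 mm⁴
  top flange: d = 103 mm → contributes +63 778 693 mm⁴
Total I = 133 389 387 mm⁴.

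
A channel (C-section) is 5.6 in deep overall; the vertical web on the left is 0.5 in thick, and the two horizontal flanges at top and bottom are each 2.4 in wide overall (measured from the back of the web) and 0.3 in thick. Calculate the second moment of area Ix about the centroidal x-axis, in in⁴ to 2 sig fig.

Decompose the section into non-overlapping parts with the origin at the bottom-left of its bounding rectangle.
Web: 0.5 × 5.6, A = 2.8 in², y = 2.8 in, Ī = 7.317 in⁴.
Top flange (beyond web): 1.9 × 0.3, A = 0.57 in², y = 5.45 in, Ī = 0.004275 in⁴.
Bottom flange (beyond web): 1.9 × 0.3, A = 0.57 in², y = 0.15 in, Ī = 0.004275 in⁴.
By symmetry the centroid is at mid-height, ȳ = 2.8 in.
Transfer each piece to the centroidal x-axis using Ī + A·d² with d = y − 2.8:
  web: d = 0 in → contributes +7.317 in⁴
  top flange (beyond web): d = 2.65 in → contributes +4.007 in⁴
  bottom flange (beyond web): d = -2.65 in → contributes +4.007 in⁴
Total I = 15.33 in⁴.

Ix ≈ 15 in⁴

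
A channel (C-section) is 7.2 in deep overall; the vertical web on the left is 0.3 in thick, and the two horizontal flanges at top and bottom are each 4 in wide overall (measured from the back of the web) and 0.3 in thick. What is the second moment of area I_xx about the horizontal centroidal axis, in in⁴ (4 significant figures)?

Break the section into simple shapes (no overlaps), measuring from the bottom-left corner of the bounding box.
Web: 0.3 × 7.2, A = 2.16 in², y = 3.6 in, Ī = 9.3312 in⁴.
Top flange (beyond web): 3.7 × 0.3, A = 1.11 in², y = 7.05 in, Ī = 0.008325 in⁴.
Bottom flange (beyond web): 3.7 × 0.3, A = 1.11 in², y = 0.15 in, Ī = 0.008325 in⁴.
By symmetry the centroid is at mid-height, ȳ = 3.6 in.
Transfer each piece to the horizontal centroidal axis using Ī + A·d² with d = y − 3.6:
  web: d = 0 in → contributes +9.3312 in⁴
  top flange (beyond web): d = 3.45 in → contributes +13.2201 in⁴
  bottom flange (beyond web): d = -3.45 in → contributes +13.2201 in⁴
Total I = 35.7714 in⁴.

I_xx ≈ 35.77 in⁴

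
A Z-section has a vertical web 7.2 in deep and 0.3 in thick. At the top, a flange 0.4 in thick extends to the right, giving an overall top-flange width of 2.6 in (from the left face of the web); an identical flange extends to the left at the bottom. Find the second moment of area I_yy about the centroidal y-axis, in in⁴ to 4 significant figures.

I_yy ≈ 3.937 in⁴

Decompose the section into non-overlapping parts with the origin at the bottom-left of its bounding rectangle.
Web: 0.3 × 7.2, A = 2.16 in², x = 2.45 in, Ī = 0.0162 in⁴.
Top flange (beyond web): 2.3 × 0.4, A = 0.92 in², x = 3.75 in, Ī = 0.405567 in⁴.
Bottom flange (beyond web): 2.3 × 0.4, A = 0.92 in², x = 1.15 in, Ī = 0.405567 in⁴.
Centroid: x̄ = ΣA·x / ΣA = 2.45 in.
Transfer each piece to the centroidal y-axis using Ī + A·d² with d = x − 2.45:
  web: d = 0 in → contributes +0.0162 in⁴
  top flange (beyond web): d = 1.3 in → contributes +1.96037 in⁴
  bottom flange (beyond web): d = -1.3 in → contributes +1.96037 in⁴
Total I = 3.93693 in⁴.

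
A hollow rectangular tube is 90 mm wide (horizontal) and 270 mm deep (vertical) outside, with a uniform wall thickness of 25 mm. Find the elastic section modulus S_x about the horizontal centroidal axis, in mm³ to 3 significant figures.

Decompose the section into non-overlapping parts with the origin at the bottom-left of its bounding rectangle.
Outer rectangle: 90 × 270, A = 24 300 mm², y = 135 mm, Ī = 147 622 500 mm⁴.
Inner void (subtracted): 40 × 220, A = 8 800 mm², y = 135 mm, Ī = 35 493 333 mm⁴.
By symmetry the centroid is at mid-height, ȳ = 135 mm.
All pieces are centred on the horizontal centroidal axis, so I = ΣĪ (holes subtracted) = 112 129 167 mm⁴.
Extreme fibre distance c = 135 mm; S = I/c = 830 586 mm³.

S_x ≈ 8.31 × 10⁵ mm³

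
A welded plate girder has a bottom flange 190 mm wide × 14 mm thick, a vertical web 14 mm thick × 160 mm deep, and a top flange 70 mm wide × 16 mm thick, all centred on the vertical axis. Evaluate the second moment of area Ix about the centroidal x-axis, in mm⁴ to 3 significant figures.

Break the section into simple shapes (no overlaps), measuring from the bottom-left corner of the bounding box.
Bottom plate: 190 × 14, A = 2 660 mm², y = 7 mm, Ī = 43 447 mm⁴.
Web plate: 14 × 160, A = 2 240 mm², y = 94 mm, Ī = 4 778 667 mm⁴.
Top plate: 70 × 16, A = 1 120 mm², y = 182 mm, Ī = 23 893 mm⁴.
Centroid: ȳ = ΣA·y / ΣA = 71.93 mm.
Transfer each piece to the centroidal x-axis using Ī + A·d² with d = y − 71.93:
  bottom plate: d = -64.93 mm → contributes +11 257 834 mm⁴
  web plate: d = 22.07 mm → contributes +5 869 714 mm⁴
  top plate: d = 110.07 mm → contributes +13 593 089 mm⁴
Total I = 30 720 637 mm⁴.

Ix ≈ 3.07 × 10⁷ mm⁴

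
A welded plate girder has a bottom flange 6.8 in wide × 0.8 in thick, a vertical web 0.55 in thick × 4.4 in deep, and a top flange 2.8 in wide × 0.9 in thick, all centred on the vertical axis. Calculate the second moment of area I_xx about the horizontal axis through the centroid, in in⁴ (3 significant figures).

I_xx ≈ 53.5 in⁴

Treat the section as a set of non-overlapping primitives; coordinates are from the bounding-box lower-left.
Bottom plate: 6.8 × 0.8, A = 5.44 in², y = 0.4 in, Ī = 0.29013 in⁴.
Web plate: 0.55 × 4.4, A = 2.42 in², y = 3 in, Ī = 3.9043 in⁴.
Top plate: 2.8 × 0.9, A = 2.52 in², y = 5.65 in, Ī = 0.1701 in⁴.
Centroid: ȳ = ΣA·y / ΣA = 2.2807 in.
Transfer each piece to the horizontal axis through the centroid using Ī + A·d² with d = y − 2.2807:
  bottom plate: d = -1.8807 in → contributes +19.532 in⁴
  web plate: d = 0.71927 in → contributes +5.1562 in⁴
  top plate: d = 3.3693 in → contributes +28.777 in⁴
Total I = 53.466 in⁴.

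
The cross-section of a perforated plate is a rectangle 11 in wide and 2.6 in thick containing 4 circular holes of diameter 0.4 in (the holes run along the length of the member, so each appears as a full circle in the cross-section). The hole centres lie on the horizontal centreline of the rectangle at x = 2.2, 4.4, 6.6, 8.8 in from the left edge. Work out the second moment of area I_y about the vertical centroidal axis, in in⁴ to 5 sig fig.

Split into non-overlapping primitives; take the origin at the lower-left of the bounding box.
Plate: 11 × 2.6, A = 28.6 in², x = 5.5 in, Ī = 288.3833 in⁴.
Hole 1 (subtracted): ⌀0.4, A = 0.1256637 in², x = 2.2 in, Ī = 0.001256637 in⁴.
Hole 2 (subtracted): ⌀0.4, A = 0.1256637 in², x = 4.4 in, Ī = 0.001256637 in⁴.
Hole 3 (subtracted): ⌀0.4, A = 0.1256637 in², x = 6.6 in, Ī = 0.001256637 in⁴.
Hole 4 (subtracted): ⌀0.4, A = 0.1256637 in², x = 8.8 in, Ī = 0.001256637 in⁴.
By symmetry the centroid is at mid-width, x̄ = 5.5 in.
Transfer each piece to the vertical centroidal axis using Ī + A·d² with d = x − 5.5:
  plate: d = 0 in → contributes +288.3833 in⁴
  hole 1: d = -3.3 in → contributes −1.369734 in⁴
  hole 2: d = -1.1 in → contributes −0.1533097 in⁴
  hole 3: d = 1.1 in → contributes −0.1533097 in⁴
  hole 4: d = 3.3 in → contributes −1.369734 in⁴
Total I = 285.3372 in⁴.

I_y ≈ 285.34 in⁴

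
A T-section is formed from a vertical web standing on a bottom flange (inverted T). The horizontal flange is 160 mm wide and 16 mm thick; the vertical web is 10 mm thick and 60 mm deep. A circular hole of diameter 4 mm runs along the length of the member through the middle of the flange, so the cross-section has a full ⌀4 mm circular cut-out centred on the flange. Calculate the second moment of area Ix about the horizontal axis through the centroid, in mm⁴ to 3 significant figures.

Break the section into simple shapes (no overlaps), measuring from the bottom-left corner of the bounding box.
Flange: 160 × 16, A = 2 560 mm², y = 8 mm, Ī = 54 613 mm⁴.
Web: 10 × 60, A = 600 mm², y = 46 mm, Ī = 180 000 mm⁴.
Hole (subtracted): ⌀4, A = 12.566 mm², y = 8 mm, Ī = 12.566 mm⁴.
Centroid: ȳ = ΣA·y / ΣA = 15.244 mm.
Transfer each piece to the horizontal axis through the centroid using Ī + A·d² with d = y − 15.244:
  flange: d = -7.244 mm → contributes +188 951 mm⁴
  web: d = 30.756 mm → contributes +747 559 mm⁴
  hole: d = -7.244 mm → contributes −671.99 mm⁴
Total I = 935 838 mm⁴.

Ix ≈ 9.36 × 10⁵ mm⁴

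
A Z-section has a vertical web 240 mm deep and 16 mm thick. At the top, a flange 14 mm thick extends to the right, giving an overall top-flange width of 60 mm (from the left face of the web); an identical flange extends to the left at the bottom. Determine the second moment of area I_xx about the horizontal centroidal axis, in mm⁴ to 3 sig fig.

I_xx ≈ 3.42 × 10⁷ mm⁴

Break the section into simple shapes (no overlaps), measuring from the bottom-left corner of the bounding box.
Web: 16 × 240, A = 3 840 mm², y = 120 mm, Ī = 18 432 000 mm⁴.
Top flange (beyond web): 44 × 14, A = 616 mm², y = 233 mm, Ī = 10 061 mm⁴.
Bottom flange (beyond web): 44 × 14, A = 616 mm², y = 7 mm, Ī = 10 061 mm⁴.
Centroid: ȳ = ΣA·y / ΣA = 120 mm.
Transfer each piece to the horizontal centroidal axis using Ī + A·d² with d = y − 120:
  web: d = 0 mm → contributes +18 432 000 mm⁴
  top flange (beyond web): d = 113 mm → contributes +7 875 765 mm⁴
  bottom flange (beyond web): d = -113 mm → contributes +7 875 765 mm⁴
Total I = 34 183 531 mm⁴.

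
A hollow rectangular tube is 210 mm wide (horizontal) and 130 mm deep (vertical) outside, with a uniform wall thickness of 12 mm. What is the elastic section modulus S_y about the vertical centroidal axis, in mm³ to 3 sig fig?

S_y ≈ 4.14 × 10⁵ mm³

Split into non-overlapping primitives; take the origin at the lower-left of the bounding box.
Outer rectangle: 210 × 130, A = 27 300 mm², x = 105 mm, Ī = 100 327 500 mm⁴.
Inner void (subtracted): 186 × 106, A = 19 716 mm², x = 105 mm, Ī = 56 841 228 mm⁴.
By symmetry the centroid is at mid-width, x̄ = 105 mm.
All pieces are centred on the vertical centroidal axis, so I = ΣĪ (holes subtracted) = 43 486 272 mm⁴.
Extreme fibre distance c = 105 mm; S = I/c = 414 155 mm³.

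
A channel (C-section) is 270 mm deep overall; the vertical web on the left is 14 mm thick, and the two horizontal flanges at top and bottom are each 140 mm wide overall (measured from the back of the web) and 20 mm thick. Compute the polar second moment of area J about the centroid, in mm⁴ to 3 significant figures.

Treat the section as a set of non-overlapping primitives; coordinates are from the bounding-box lower-left.
Web: 14 × 270, A = 3 780 mm², y = 135 mm, Ī = 22 963 500 mm⁴.
Top flange (beyond web): 126 × 20, A = 2 520 mm², y = 260 mm, Ī = 84 000 mm⁴.
Bottom flange (beyond web): 126 × 20, A = 2 520 mm², y = 10 mm, Ī = 84 000 mm⁴.
By symmetry the centroid is at mid-height, ȳ = 135 mm.
Transfer each piece to the centroidal x-axis using Ī + A·d² with d = y − 135:
  web: d = 0 mm → contributes +22 963 500 mm⁴
  top flange (beyond web): d = 125 mm → contributes +39 459 000 mm⁴
  bottom flange (beyond web): d = -125 mm → contributes +39 459 000 mm⁴
Total I = 101 881 500 mm⁴.
For the y-axis: x̄ = 47 mm.
Repeating about the centroidal y-axis gives I_y = 17 313 660 mm⁴.
Polar second moment: J = I_x + I_y = 119 195 160 mm⁴.

J ≈ 1.19 × 10⁸ mm⁴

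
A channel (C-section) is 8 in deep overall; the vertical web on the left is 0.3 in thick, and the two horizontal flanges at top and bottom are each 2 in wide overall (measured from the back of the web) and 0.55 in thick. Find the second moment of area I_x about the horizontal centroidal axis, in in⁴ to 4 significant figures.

Treat the section as a set of non-overlapping primitives; coordinates are from the bounding-box lower-left.
Web: 0.3 × 8, A = 2.4 in², y = 4 in, Ī = 12.8 in⁴.
Top flange (beyond web): 1.7 × 0.55, A = 0.935 in², y = 7.725 in, Ī = 0.0235698 in⁴.
Bottom flange (beyond web): 1.7 × 0.55, A = 0.935 in², y = 0.275 in, Ī = 0.0235698 in⁴.
By symmetry the centroid is at mid-height, ȳ = 4 in.
Transfer each piece to the horizontal centroidal axis using Ī + A·d² with d = y − 4:
  web: d = 0 in → contributes +12.8 in⁴
  top flange (beyond web): d = 3.725 in → contributes +12.9973 in⁴
  bottom flange (beyond web): d = -3.725 in → contributes +12.9973 in⁴
Total I = 38.7946 in⁴.

I_x ≈ 38.79 in⁴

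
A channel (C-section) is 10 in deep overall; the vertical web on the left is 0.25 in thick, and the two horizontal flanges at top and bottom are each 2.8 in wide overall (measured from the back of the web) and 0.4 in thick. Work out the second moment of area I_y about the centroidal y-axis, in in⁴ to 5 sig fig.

Treat the section as a set of non-overlapping primitives; coordinates are from the bounding-box lower-left.
Web: 0.25 × 10, A = 2.5 in², x = 0.125 in, Ī = 0.01302083 in⁴.
Top flange (beyond web): 2.55 × 0.4, A = 1.02 in², x = 1.525 in, Ī = 0.5527125 in⁴.
Bottom flange (beyond web): 2.55 × 0.4, A = 1.02 in², x = 1.525 in, Ī = 0.5527125 in⁴.
Centroid: x̄ = ΣA·x / ΣA = 0.7540749 in.
Transfer each piece to the centroidal y-axis using Ī + A·d² with d = x − 0.7540749:
  web: d = -0.6290749 in → contributes +1.002359 in⁴
  top flange (beyond web): d = 0.7709251 in → contributes +1.158925 in⁴
  bottom flange (beyond web): d = 0.7709251 in → contributes +1.158925 in⁴
Total I = 3.320208 in⁴.

I_y ≈ 3.3202 in⁴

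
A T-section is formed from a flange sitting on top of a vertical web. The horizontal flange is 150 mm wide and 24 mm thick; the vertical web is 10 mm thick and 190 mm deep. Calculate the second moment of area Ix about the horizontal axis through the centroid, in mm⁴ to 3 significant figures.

Break the section into simple shapes (no overlaps), measuring from the bottom-left corner of the bounding box.
Flange: 150 × 24, A = 3 600 mm², y = 202 mm, Ī = 172 800 mm⁴.
Web: 10 × 190, A = 1 900 mm², y = 95 mm, Ī = 5 715 833 mm⁴.
Centroid: ȳ = ΣA·y / ΣA = 165.04 mm.
Transfer each piece to the horizontal axis through the centroid using Ī + A·d² with d = y − 165.04:
  flange: d = 36.964 mm → contributes +5 091 517 mm⁴
  web: d = -70.036 mm → contributes +15 035 509 mm⁴
Total I = 20 127 026 mm⁴.

Ix ≈ 2.01 × 10⁷ mm⁴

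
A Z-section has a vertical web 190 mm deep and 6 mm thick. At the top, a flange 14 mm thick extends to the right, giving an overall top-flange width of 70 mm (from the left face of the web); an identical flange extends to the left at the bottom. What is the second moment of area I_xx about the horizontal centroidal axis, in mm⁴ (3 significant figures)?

Treat the section as a set of non-overlapping primitives; coordinates are from the bounding-box lower-left.
Web: 6 × 190, A = 1 140 mm², y = 95 mm, Ī = 3 429 500 mm⁴.
Top flange (beyond web): 64 × 14, A = 896 mm², y = 183 mm, Ī = 14 635 mm⁴.
Bottom flange (beyond web): 64 × 14, A = 896 mm², y = 7 mm, Ī = 14 635 mm⁴.
Centroid: ȳ = ΣA·y / ΣA = 95 mm.
Transfer each piece to the horizontal centroidal axis using Ī + A·d² with d = y − 95:
  web: d = 0 mm → contributes +3 429 500 mm⁴
  top flange (beyond web): d = 88 mm → contributes +6 953 259 mm⁴
  bottom flange (beyond web): d = -88 mm → contributes +6 953 259 mm⁴
Total I = 17 336 017 mm⁴.

I_xx ≈ 1.73 × 10⁷ mm⁴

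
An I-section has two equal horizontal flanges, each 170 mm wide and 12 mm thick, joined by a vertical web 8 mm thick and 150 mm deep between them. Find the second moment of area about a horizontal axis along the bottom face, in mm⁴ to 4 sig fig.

I_base ≈ 6.903 × 10⁷ mm⁴

Break the section into simple shapes (no overlaps), measuring from the bottom-left corner of the bounding box.
Bottom flange: 170 × 12, A = 2 040 mm², y = 6 mm, Ī = 24 480 mm⁴.
Web: 8 × 150, A = 1 200 mm², y = 87 mm, Ī = 2 250 000 mm⁴.
Top flange: 170 × 12, A = 2 040 mm², y = 168 mm, Ī = 24 480 mm⁴.
Transfer each piece to the bottom edge using Ī + A·d² with d = y − 0:
  bottom flange: d = 6 mm → contributes +97 920 mm⁴
  web: d = 87 mm → contributes +11 332 800 mm⁴
  top flange: d = 168 mm → contributes +57 601 440 mm⁴
Total I = 69 032 160 mm⁴.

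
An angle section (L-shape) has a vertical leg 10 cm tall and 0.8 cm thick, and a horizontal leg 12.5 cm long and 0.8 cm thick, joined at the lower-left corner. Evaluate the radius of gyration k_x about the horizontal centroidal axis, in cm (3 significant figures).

Split into non-overlapping primitives; take the origin at the lower-left of the bounding box.
Vertical leg: 0.8 × 10, A = 8 cm², y = 5 cm, Ī = 66.667 cm⁴.
Horizontal leg (remainder): 11.7 × 0.8, A = 9.36 cm², y = 0.4 cm, Ī = 0.4992 cm⁴.
Centroid: ȳ = ΣA·y / ΣA = 2.5198 cm.
Transfer each piece to the horizontal centroidal axis using Ī + A·d² with d = y − 2.5198:
  vertical leg: d = 2.4802 cm → contributes +115.88 cm⁴
  horizontal leg (remainder): d = -2.1198 cm → contributes +42.559 cm⁴
Total I = 158.44 cm⁴.
Radius of gyration: k = √(I/A) = √(158.44 / 17.36) = 3.021 cm.

k_x ≈ 3.02 cm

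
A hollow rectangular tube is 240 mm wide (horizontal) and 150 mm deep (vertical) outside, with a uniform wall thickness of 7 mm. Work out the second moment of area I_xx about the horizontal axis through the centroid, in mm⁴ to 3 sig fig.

I_xx ≈ 2.01 × 10⁷ mm⁴

Break the section into simple shapes (no overlaps), measuring from the bottom-left corner of the bounding box.
Outer rectangle: 240 × 150, A = 36 000 mm², y = 75 mm, Ī = 67 500 000 mm⁴.
Inner void (subtracted): 226 × 136, A = 30 736 mm², y = 75 mm, Ī = 47 374 421 mm⁴.
By symmetry the centroid is at mid-height, ȳ = 75 mm.
All pieces are centred on the horizontal axis through the centroid, so I = ΣĪ (holes subtracted) = 20 125 579 mm⁴.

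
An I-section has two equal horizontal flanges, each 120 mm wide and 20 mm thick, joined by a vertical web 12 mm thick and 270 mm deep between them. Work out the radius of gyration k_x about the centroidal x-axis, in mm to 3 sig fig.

k_x ≈ 123 mm

Split into non-overlapping primitives; take the origin at the lower-left of the bounding box.
Bottom flange: 120 × 20, A = 2 400 mm², y = 10 mm, Ī = 80 000 mm⁴.
Web: 12 × 270, A = 3 240 mm², y = 155 mm, Ī = 19 683 000 mm⁴.
Top flange: 120 × 20, A = 2 400 mm², y = 300 mm, Ī = 80 000 mm⁴.
By symmetry the centroid is at mid-height, ȳ = 155 mm.
Transfer each piece to the centroidal x-axis using Ī + A·d² with d = y − 155:
  bottom flange: d = -145 mm → contributes +50 540 000 mm⁴
  web: d = 0 mm → contributes +19 683 000 mm⁴
  top flange: d = 145 mm → contributes +50 540 000 mm⁴
Total I = 120 763 000 mm⁴.
Radius of gyration: k = √(I/A) = √(120 763 000 / 8 040) = 122.56 mm.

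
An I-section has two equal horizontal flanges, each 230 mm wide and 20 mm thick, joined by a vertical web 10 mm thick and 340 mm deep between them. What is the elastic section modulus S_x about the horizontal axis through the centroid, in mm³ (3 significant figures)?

Decompose the section into non-overlapping parts with the origin at the bottom-left of its bounding rectangle.
Bottom flange: 230 × 20, A = 4 600 mm², y = 10 mm, Ī = 153 333 mm⁴.
Web: 10 × 340, A = 3 400 mm², y = 190 mm, Ī = 32 753 333 mm⁴.
Top flange: 230 × 20, A = 4 600 mm², y = 370 mm, Ī = 153 333 mm⁴.
By symmetry the centroid is at mid-height, ȳ = 190 mm.
Transfer each piece to the horizontal axis through the centroid using Ī + A·d² with d = y − 190:
  bottom flange: d = -180 mm → contributes +149 193 333 mm⁴
  web: d = 0 mm → contributes +32 753 333 mm⁴
  top flange: d = 180 mm → contributes +149 193 333 mm⁴
Total I = 331 140 000 mm⁴.
Extreme fibre distance c = 190 mm; S = I/c = 1 742 842 mm³.

S_x ≈ 1.74 × 10⁶ mm³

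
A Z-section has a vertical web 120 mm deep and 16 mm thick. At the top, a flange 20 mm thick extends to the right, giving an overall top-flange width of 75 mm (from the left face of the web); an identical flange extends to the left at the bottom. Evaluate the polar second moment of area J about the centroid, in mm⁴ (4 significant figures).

Break the section into simple shapes (no overlaps), measuring from the bottom-left corner of the bounding box.
Web: 16 × 120, A = 1 920 mm², y = 60 mm, Ī = 2 304 000 mm⁴.
Top flange (beyond web): 59 × 20, A = 1 180 mm², y = 110 mm, Ī = 39333.3 mm⁴.
Bottom flange (beyond web): 59 × 20, A = 1 180 mm², y = 10 mm, Ī = 39333.3 mm⁴.
Centroid: ȳ = ΣA·y / ΣA = 60 mm.
Transfer each piece to the centroidal x-axis using Ī + A·d² with d = y − 60:
  web: d = 0 mm → contributes +2 304 000 mm⁴
  top flange (beyond web): d = 50 mm → contributes +2 989 333 mm⁴
  bottom flange (beyond web): d = -50 mm → contributes +2 989 333 mm⁴
Total I = 8 282 667 mm⁴.
For the y-axis: x̄ = 67 mm.
Repeating about the centroidal y-axis gives I_y = 4 044 307 mm⁴.
Polar second moment: J = I_x + I_y = 12 326 973 mm⁴.

J ≈ 1.233 × 10⁷ mm⁴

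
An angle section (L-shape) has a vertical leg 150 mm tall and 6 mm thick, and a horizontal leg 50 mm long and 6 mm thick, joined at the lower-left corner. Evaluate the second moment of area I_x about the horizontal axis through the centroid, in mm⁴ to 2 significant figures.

Break the section into simple shapes (no overlaps), measuring from the bottom-left corner of the bounding box.
Vertical leg: 6 × 150, A = 900 mm², y = 75 mm, Ī = 1 687 500 mm⁴.
Horizontal leg (remainder): 44 × 6, A = 264 mm², y = 3 mm, Ī = 792 mm⁴.
Centroid: ȳ = ΣA·y / ΣA = 58.67 mm.
Transfer each piece to the horizontal axis through the centroid using Ī + A·d² with d = y − 58.67:
  vertical leg: d = 16.33 mm → contributes +1 927 499 mm⁴
  horizontal leg (remainder): d = -55.67 mm → contributes +818 970 mm⁴
Total I = 2 746 469 mm⁴.

I_x ≈ 2.7 × 10⁶ mm⁴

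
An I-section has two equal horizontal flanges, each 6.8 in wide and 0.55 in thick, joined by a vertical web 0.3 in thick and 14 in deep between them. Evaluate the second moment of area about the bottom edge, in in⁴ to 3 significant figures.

Break the section into simple shapes (no overlaps), measuring from the bottom-left corner of the bounding box.
Bottom flange: 6.8 × 0.55, A = 3.74 in², y = 0.275 in, Ī = 0.094279 in⁴.
Web: 0.3 × 14, A = 4.2 in², y = 7.55 in, Ī = 68.6 in⁴.
Top flange: 6.8 × 0.55, A = 3.74 in², y = 14.825 in, Ī = 0.094279 in⁴.
Transfer each piece to the bottom edge using Ī + A·d² with d = y − 0:
  bottom flange: d = 0.275 in → contributes +0.37712 in⁴
  web: d = 7.55 in → contributes +308.01 in⁴
  top flange: d = 14.825 in → contributes +822.07 in⁴
Total I = 1130.5 in⁴.

I_base ≈ 1130 in⁴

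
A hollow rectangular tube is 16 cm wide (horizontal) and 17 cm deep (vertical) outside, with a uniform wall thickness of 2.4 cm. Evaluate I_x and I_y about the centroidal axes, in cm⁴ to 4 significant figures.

Decompose the section into non-overlapping parts with the origin at the bottom-left of its bounding rectangle.
Outer rectangle: 16 × 17, A = 272 cm², y = 8.5 cm, Ī = 6550.67 cm⁴.
Inner void (subtracted): 11.2 × 12.2, A = 136.64 cm², y = 8.5 cm, Ī = 1694.79 cm⁴.
By symmetry the centroid is at mid-height, ȳ = 8.5 cm.
All pieces are centred on the centroidal x-axis, so I = ΣĪ (holes subtracted) = 4855.88 cm⁴.
Repeating about the centroidal y-axis gives I_y = 4374.32 cm⁴.

I_x ≈ 4856 cm⁴, I_y ≈ 4374 cm⁴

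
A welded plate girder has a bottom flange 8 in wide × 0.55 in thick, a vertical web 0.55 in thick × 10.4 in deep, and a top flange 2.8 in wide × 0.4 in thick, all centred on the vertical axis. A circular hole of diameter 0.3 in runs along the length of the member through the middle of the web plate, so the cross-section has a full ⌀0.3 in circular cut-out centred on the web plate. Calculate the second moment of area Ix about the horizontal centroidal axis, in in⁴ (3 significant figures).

Ix ≈ 187 in⁴

Break the section into simple shapes (no overlaps), measuring from the bottom-left corner of the bounding box.
Bottom plate: 8 × 0.55, A = 4.4 in², y = 0.275 in, Ī = 0.11092 in⁴.
Web plate: 0.55 × 10.4, A = 5.72 in², y = 5.75 in, Ī = 51.556 in⁴.
Top plate: 2.8 × 0.4, A = 1.12 in², y = 11.15 in, Ī = 0.014933 in⁴.
Hole (subtracted): ⌀0.3, A = 0.070686 in², y = 5.75 in, Ī = 0.00039761 in⁴.
Centroid: ȳ = ΣA·y / ΣA = 4.1347 in.
Transfer each piece to the horizontal centroidal axis using Ī + A·d² with d = y − 4.1347:
  bottom plate: d = -3.8597 in → contributes +65.658 in⁴
  web plate: d = 1.6153 in → contributes +66.481 in⁴
  top plate: d = 7.0153 in → contributes +55.135 in⁴
  hole: d = 1.6153 in → contributes −0.18483 in⁴
Total I = 187.09 in⁴.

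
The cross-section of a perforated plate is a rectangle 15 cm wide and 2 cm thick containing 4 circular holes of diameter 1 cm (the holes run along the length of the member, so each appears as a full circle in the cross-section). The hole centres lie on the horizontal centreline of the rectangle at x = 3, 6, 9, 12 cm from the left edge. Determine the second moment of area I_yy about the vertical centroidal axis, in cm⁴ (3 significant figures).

Break the section into simple shapes (no overlaps), measuring from the bottom-left corner of the bounding box.
Plate: 15 × 2, A = 30 cm², x = 7.5 cm, Ī = 562.5 cm⁴.
Hole 1 (subtracted): ⌀1, A = 0.7854 cm², x = 3 cm, Ī = 0.049087 cm⁴.
Hole 2 (subtracted): ⌀1, A = 0.7854 cm², x = 6 cm, Ī = 0.049087 cm⁴.
Hole 3 (subtracted): ⌀1, A = 0.7854 cm², x = 9 cm, Ī = 0.049087 cm⁴.
Hole 4 (subtracted): ⌀1, A = 0.7854 cm², x = 12 cm, Ī = 0.049087 cm⁴.
By symmetry the centroid is at mid-width, x̄ = 7.5 cm.
Transfer each piece to the vertical centroidal axis using Ī + A·d² with d = x − 7.5:
  plate: d = 0 cm → contributes +562.5 cm⁴
  hole 1: d = -4.5 cm → contributes −15.953 cm⁴
  hole 2: d = -1.5 cm → contributes −1.8162 cm⁴
  hole 3: d = 1.5 cm → contributes −1.8162 cm⁴
  hole 4: d = 4.5 cm → contributes −15.953 cm⁴
Total I = 526.96 cm⁴.

I_yy ≈ 527 cm⁴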